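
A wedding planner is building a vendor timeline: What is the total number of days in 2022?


Year: 2022
Check leap year rules:
Divisible by 4? No
2022 is not a leap year
Days: 365

365


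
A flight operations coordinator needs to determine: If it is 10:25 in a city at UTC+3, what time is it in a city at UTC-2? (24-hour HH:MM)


Local time: 10:25 at UTC+3 (offset 3h)
Target zone: UTC-2 (offset -2h)
Difference: -2 - (3) = -5 hours
Calculation: 10 + (-5) = 5
Result: 05:25

05:25


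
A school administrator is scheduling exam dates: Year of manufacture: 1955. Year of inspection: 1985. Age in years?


Birth year: 1955
Current year: 1985
Age = current year - birth year
Age = 1985 - 1955 = 30

30


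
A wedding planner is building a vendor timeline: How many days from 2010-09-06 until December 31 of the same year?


Start: September 06, 2010
End: December 31, 2010
Days left in September: 24
October: 31
November: 30
December: 31
Sum of remaining months: 92
Total: 24 + 92 = 116

116


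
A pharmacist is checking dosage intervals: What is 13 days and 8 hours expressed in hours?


Days: 13
Extra hours: 8
Hours per day: 24
Days to hours: 13 x 24 = 312
Total: 312 + 8 = 320

320


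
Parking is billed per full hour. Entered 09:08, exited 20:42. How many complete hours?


Start: 09:08
End: 20:42
Hour difference: 20 - 9 = 11 hours
Minute difference: 42 - 8 = 34 minutes
Total minutes: 694
Complete hours: 694 / 60 = 11 (remainder 34)

11


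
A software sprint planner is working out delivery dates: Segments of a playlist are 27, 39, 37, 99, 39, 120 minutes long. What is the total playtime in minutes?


Durations: 27, 39, 37, 99, 39, 120
Running sum: 27
+ 39 = 66
+ 37 = 103
+ 99 = 202
+ 39 = 241
+ 120 = 361
Total duration: 361 minutes
That is 6 hours and 1 minutes

361


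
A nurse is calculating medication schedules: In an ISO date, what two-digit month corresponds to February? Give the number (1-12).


Calendar month order:
1. January
2. February <--
3. March
February is month number 2

2


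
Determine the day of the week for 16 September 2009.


Date: 2009-09-16
January 1, 2009 is a Thursday
Day of year: 259
Offset from Jan 1: 258 days
258 mod 7 = 6
Result: Wednesday

Wednesday


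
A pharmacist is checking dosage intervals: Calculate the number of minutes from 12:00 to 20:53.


Start time: 12:00 = 720 minutes from midnight
End time: 20:53 = 1253 minutes from midnight
Difference: 1253 - 720 = 533 minutes
That is 8 hours and 53 minutes

533


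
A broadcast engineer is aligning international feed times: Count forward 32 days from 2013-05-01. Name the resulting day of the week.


Start: 2013-05-01 (Wednesday)
Step 1 - find target date: add 32 days
  2013-05-01 + 32 days = 2013-06-02
Step 2 - day of week:
  32 mod 7 = 4
  Wednesday + 4 days -> Sunday
Result: Sunday (2013-06-02)

Sunday


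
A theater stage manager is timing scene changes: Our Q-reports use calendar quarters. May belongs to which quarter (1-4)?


Month: May (month 5)
Q1: January-March (months 1-3)
Q2: April-June (months 4-6)
Q3: July-September (months 7-9)
Q4: October-December (months 10-12)
Month 5 falls in Q2

2


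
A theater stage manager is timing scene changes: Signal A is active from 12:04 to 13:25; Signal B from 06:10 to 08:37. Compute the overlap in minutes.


Interval A: [724, 805] minutes from midnight
Interval B: [370, 517] minutes from midnight
Overlap start = max(724, 370) = 724
Overlap end = min(805, 517) = 517
End <= start, so the intervals do not overlap: 0 minutes

0


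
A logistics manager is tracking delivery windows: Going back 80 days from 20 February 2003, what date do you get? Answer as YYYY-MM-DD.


Start: 2003-02-20
Subtracting 80 days
Days already passed in February: 20
After going back through February: 60 more days to subtract
January 2003: 31 days, 29 remaining
December 2002 has 31 days, need 29
Result: 2002-12-02

2002-12-02


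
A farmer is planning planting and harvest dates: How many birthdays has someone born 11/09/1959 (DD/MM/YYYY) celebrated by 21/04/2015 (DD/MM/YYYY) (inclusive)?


Birth: 1959-09-11
Reference: 2015-04-21
Year difference: 2015 - 1959 = 56
Has birthday (09-11) occurred by 04-21? No
Birthday not yet reached this year -> subtract 1
Age in full years: 55

55


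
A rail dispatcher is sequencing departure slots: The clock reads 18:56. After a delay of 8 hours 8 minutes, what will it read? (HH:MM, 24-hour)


Start time: 18:56
Adding: 8 hours 8 minutes
Minutes: 56 + 8 = 64
Minute overflow: 64 >= 60, so carry 1 hour, minutes = 4
Hours: 18 + 8 + 1 = 27
Hour wraparound: 27 mod 24 = 3
Result: 03:04

03:04


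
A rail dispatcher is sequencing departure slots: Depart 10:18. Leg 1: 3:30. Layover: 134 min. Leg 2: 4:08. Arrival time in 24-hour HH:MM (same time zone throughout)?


Depart: 10:18
Leg 1: +210 min -> 13:48
Layover: +134 min -> 16:02
Leg 2: +248 min -> 20:10
Total travel: 592 minutes = 9h 52m
Arrival: 20:10

20:10


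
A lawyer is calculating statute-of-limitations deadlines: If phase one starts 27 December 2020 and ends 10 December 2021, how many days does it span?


Start date: 2020-12-27
End date: 2021-12-10
Dec 2020: +5 days
Jan 2021: +31 days
Feb 2021: +28 days
... (10 more months)
Total: 348 days

348


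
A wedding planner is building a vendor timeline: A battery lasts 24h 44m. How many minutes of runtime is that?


Hours: 24
Extra minutes: 44
Minutes per hour: 60
Hours to minutes: 24 x 60 = 1440
Total: 1440 + 44 = 1484

1484


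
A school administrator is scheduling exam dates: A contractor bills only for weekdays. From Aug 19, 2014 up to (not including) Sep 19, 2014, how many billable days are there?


Start: 2014-08-19 (Tuesday)
End (exclusive): 2014-09-19 (Friday)
Total calendar days: 31
Full weeks: 31 // 7 = 4 -> 20 weekdays
Remaining 3 days starting on Tuesday:
  Tue(w), Wed(w), Thu(w) -> 3 weekdays
Total business days: 20 + 3 = 23

23


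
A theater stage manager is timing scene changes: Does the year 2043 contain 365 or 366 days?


Year: 2043
Check leap year rules:
Divisible by 4? No
2043 is not a leap year
Days: 365

365


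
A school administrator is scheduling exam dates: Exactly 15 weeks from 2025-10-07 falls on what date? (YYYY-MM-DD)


Start: 2025-10-07
Weeks to add: 15
Convert to days: 15 x 7 = 105 days
Add 105 days to 2025-10-07
Result: 2026-01-20

2026-01-20


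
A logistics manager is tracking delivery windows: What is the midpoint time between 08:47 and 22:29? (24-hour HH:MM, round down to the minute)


Start time: 08:47 = 527 minutes from midnight
End time: 22:29 = 1349 minutes from midnight
Sum: 527 + 1349 = 1876
Midpoint: 1876 / 2 = 938 minutes
Convert: 938 / 60 = 15 hours, 38 minutes
Result: 15:38

15:38


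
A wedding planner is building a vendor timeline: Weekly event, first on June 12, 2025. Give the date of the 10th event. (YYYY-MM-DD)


First occurrence: 2025-06-12 (occurrence 1)
Each occurrence is 7 days after the previous.
Occurrence 10 is 9 weeks after the first.
9 weeks = 63 days
2025-06-12 + 63 days = 2025-08-14

2025-08-14


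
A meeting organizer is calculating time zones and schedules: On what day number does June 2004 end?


Month: June
Year: 2004
June is a 30-day month
Total: 30 days

30


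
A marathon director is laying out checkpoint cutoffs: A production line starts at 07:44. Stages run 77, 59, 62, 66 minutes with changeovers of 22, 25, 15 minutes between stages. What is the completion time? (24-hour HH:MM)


Start: 07:44 = 464 min from midnight
  after task 1 (77 min): 09:01
  after break (22 min): 09:23
  after task 2 (59 min): 10:22
  after break (25 min): 10:47
  after task 3 (62 min): 11:49
  after break (15 min): 12:04
  after task 4 (66 min): 13:10
Total elapsed: 326 minutes
End time: 13:10

13:10


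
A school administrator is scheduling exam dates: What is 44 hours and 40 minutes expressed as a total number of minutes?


Hours: 44
Minutes: 40
Convert hours to minutes: 44 x 60 = 2640
Add remaining minutes: 2640 + 40 = 2680

2680


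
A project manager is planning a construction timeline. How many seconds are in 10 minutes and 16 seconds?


Minutes: 10
Extra seconds: 16
Seconds per minute: 60
Minutes to seconds: 10 x 60 = 600
Total: 600 + 16 = 616

616


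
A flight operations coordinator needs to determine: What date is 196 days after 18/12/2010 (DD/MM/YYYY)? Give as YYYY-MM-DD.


Start: 2010-12-18
Adding 196 days
Days remaining in December: 13
After December: 183 days still to add
January 2011: 31 days, 152 remaining
February 2011: 28 days, 124 remaining
March 2011: 31 days, 93 remaining
April 2011: 30 days, 63 remaining
Result: 2011-07-02

2011-07-02


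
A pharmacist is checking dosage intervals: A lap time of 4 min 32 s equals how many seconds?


Minutes: 4
Seconds: 32
Convert minutes to seconds: 4 x 60 = 240
Add remaining seconds: 240 + 32 = 272

272


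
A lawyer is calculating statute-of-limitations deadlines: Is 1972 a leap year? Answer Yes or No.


Year: 1972
Divisible by 4? 1972 / 4 = 493.0 -> Yes
Divisible by 100? 1972 / 100 = 19.72 -> No
Divisible by 4 but not 100, so it IS a leap year

Yes


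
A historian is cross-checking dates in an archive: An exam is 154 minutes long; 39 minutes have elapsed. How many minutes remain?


Total budget: 154 minutes
Time used: 39 minutes
Remaining: 154 - 39 = 115 minutes
Percent used: 25.3%
Percent remaining: 74.7%

115


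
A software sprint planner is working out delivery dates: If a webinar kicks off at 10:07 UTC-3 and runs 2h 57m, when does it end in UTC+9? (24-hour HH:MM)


Start: 10:07 in UTC-3
Step 1 - add duration:
  minutes: 7 + 57 = 64 (carry 1h)
  hours: 10 + 2 + 1 = 13
  end in UTC-3: 13:04
Step 2 - convert UTC-3 -> UTC+9:
  offset difference: 9 - (-3) = 12 hours
  13 + (12) = 25 -> mod 24 = 1
Result: 01:04 in UTC+9

01:04


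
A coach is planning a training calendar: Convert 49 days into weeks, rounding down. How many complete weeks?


Total days: 49
Days per week: 7
Division: 49 / 7 = 7 remainder 0
Complete weeks: 7
Remaining days: 0

7


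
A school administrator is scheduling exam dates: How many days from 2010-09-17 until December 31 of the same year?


Start: September 17, 2010
End: December 31, 2010
Days left in September: 13
October: 31
November: 30
December: 31
Sum of remaining months: 92
Total: 13 + 92 = 105

105


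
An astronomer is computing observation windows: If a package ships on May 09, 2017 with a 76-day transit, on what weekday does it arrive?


Start: 2017-05-09 (Tuesday)
Step 1 - find target date: add 76 days
  2017-05-09 + 76 days = 2017-07-24
Step 2 - day of week:
  76 mod 7 = 6
  Tuesday + 6 days -> Monday
Result: Monday (2017-07-24)

Monday


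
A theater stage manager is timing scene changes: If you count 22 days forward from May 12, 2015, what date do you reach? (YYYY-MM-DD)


Start: 2015-05-12
Adding 22 days
Days remaining in May: 19
After May: 3 days still to add
June 2015 has 30 days, need 3
Result: 2015-06-03

2015-06-03


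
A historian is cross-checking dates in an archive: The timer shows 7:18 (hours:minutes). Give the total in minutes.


Hours: 7
Minutes: 18
Convert hours to minutes: 7 x 60 = 420
Add remaining minutes: 420 + 18 = 438

438


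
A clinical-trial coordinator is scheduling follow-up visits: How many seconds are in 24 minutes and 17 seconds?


Minutes: 24
Extra seconds: 17
Seconds per minute: 60
Minutes to seconds: 24 x 60 = 1440
Total: 1440 + 17 = 1457

1457


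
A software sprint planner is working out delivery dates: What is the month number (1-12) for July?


Calendar month order:
6. June
7. July <--
8. August
July is month number 7

7


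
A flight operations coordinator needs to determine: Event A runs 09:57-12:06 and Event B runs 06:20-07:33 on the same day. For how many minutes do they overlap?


Interval A: [597, 726] minutes from midnight
Interval B: [380, 453] minutes from midnight
Overlap start = max(597, 380) = 597
Overlap end = min(726, 453) = 453
End <= start, so the intervals do not overlap: 0 minutes

0


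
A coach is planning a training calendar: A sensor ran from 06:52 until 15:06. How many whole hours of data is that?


Start: 06:52
End: 15:06
Hour difference: 15 - 6 = 9 hours
Minute difference: 6 - 52 = -46 minutes
Total minutes: 494
Complete hours: 494 / 60 = 8 (remainder 14)

8


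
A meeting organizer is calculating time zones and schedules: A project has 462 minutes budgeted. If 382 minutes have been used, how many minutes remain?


Total budget: 462 minutes
Time used: 382 minutes
Remaining: 462 - 382 = 80 minutes
Percent used: 82.7%
Percent remaining: 17.3%

80


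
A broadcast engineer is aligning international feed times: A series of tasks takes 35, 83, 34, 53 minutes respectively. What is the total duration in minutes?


Durations: 35, 83, 34, 53
Running sum: 35
+ 83 = 118
+ 34 = 152
+ 53 = 205
Total duration: 205 minutes
That is 3 hours and 25 minutes

205


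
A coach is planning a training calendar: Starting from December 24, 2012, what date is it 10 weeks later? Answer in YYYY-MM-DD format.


Start: 2012-12-24
Weeks to add: 10
Convert to days: 10 x 7 = 70 days
Add 70 days to 2012-12-24
Result: 2013-03-04

2013-03-04


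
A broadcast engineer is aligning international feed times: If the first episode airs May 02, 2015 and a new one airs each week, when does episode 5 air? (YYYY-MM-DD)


First occurrence: 2015-05-02 (occurrence 1)
Each occurrence is 7 days after the previous.
Occurrence 5 is 4 weeks after the first.
4 weeks = 28 days
2015-05-02 + 28 days = 2015-05-30

2015-05-30


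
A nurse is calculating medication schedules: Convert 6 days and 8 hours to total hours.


Days: 6
Extra hours: 8
Hours per day: 24
Days to hours: 6 x 24 = 144
Total: 144 + 8 = 152

152


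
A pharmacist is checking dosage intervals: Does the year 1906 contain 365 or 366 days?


Year: 1906
Check leap year rules:
Divisible by 4? No
1906 is not a leap year
Days: 365

365


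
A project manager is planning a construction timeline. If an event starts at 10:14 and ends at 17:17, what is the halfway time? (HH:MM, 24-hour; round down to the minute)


Start time: 10:14 = 614 minutes from midnight
End time: 17:17 = 1037 minutes from midnight
Sum: 614 + 1037 = 1651
Midpoint: 1651 / 2 = 825 minutes
Convert: 825 / 60 = 13 hours, 45 minutes
Result: 13:45

13:45


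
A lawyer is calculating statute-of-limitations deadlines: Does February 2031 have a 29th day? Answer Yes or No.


Year: 2031
Divisible by 4? 2031 / 4 = 507.75 -> No
Not divisible by 4, so NOT a leap year

No


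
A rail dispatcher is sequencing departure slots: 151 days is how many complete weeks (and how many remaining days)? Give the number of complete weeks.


Total days: 151
Days per week: 7
Division: 151 / 7 = 21 remainder 4
Complete weeks: 21
Remaining days: 4

21


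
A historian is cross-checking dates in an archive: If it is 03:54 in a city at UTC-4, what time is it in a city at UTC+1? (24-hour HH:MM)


Local time: 03:54 at UTC-4 (offset -4h)
Target zone: UTC+1 (offset 1h)
Difference: 1 - (-4) = 5 hours
Calculation: 3 + (5) = 8
Result: 08:54

08:54


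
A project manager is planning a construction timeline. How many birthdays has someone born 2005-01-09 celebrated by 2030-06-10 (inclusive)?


Birth: 2005-01-09
Reference: 2030-06-10
Year difference: 2030 - 2005 = 25
Has birthday (01-09) occurred by 06-10? Yes
Age in full years: 25

25


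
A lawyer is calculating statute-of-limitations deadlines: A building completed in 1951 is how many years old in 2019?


Birth year: 1951
Current year: 2019
Age = current year - birth year
Age = 2019 - 1951 = 68

68


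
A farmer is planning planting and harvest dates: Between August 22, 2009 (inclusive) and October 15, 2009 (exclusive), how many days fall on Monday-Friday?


Start: 2009-08-22 (Saturday)
End (exclusive): 2009-10-15 (Thursday)
Total calendar days: 54
Full weeks: 54 // 7 = 7 -> 35 weekdays
Remaining 5 days starting on Saturday:
  Sat(-), Sun(-), Mon(w), Tue(w), Wed(w) -> 3 weekdays
Total business days: 35 + 3 = 38

38


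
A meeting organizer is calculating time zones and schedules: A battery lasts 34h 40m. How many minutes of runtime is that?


Hours: 34
Extra minutes: 40
Minutes per hour: 60
Hours to minutes: 34 x 60 = 2040
Total: 2040 + 40 = 2080

2080


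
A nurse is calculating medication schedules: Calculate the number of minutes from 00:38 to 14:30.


Start time: 00:38 = 38 minutes from midnight
End time: 14:30 = 870 minutes from midnight
Difference: 870 - 38 = 832 minutes
That is 13 hours and 52 minutes

832


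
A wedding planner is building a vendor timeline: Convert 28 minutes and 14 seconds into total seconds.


Minutes: 28
Seconds: 14
Convert minutes to seconds: 28 x 60 = 1680
Add remaining seconds: 1680 + 14 = 1694

1694


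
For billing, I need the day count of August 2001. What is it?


Month: August
Year: 2001
August is a 31-day month
Total: 31 days

31


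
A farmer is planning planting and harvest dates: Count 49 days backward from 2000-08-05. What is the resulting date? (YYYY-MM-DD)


Start: 2000-08-05
Subtracting 49 days
Days already passed in August: 5
After going back through August: 44 more days to subtract
July 2000: 31 days, 13 remaining
June 2000 has 30 days, need 13
Result: 2000-06-17

2000-06-17


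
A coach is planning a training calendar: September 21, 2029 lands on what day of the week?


Date: 2029-09-21
January 1, 2029 is a Monday
Day of year: 264
Offset from Jan 1: 263 days
263 mod 7 = 4
Result: Friday

Friday


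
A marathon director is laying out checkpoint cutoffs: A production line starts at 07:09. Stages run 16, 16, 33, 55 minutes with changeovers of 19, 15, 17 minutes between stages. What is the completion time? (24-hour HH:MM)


Start: 07:09 = 429 min from midnight
  after task 1 (16 min): 07:25
  after break (19 min): 07:44
  after task 2 (16 min): 08:00
  after break (15 min): 08:15
  after task 3 (33 min): 08:48
  after break (17 min): 09:05
  after task 4 (55 min): 10:00
Total elapsed: 171 minutes
End time: 10:00

10:00


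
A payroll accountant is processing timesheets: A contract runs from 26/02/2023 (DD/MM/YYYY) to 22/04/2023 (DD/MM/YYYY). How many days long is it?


Start date: 2023-02-26
End date: 2023-04-22
Feb 2023: +3 days
Mar 2023: +31 days
Apr 2023: +21 days
Total: 55 days

55


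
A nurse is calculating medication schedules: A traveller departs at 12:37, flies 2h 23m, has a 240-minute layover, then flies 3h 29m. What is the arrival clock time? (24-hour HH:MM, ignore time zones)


Depart: 12:37
Leg 1: +143 min -> 15:00
Layover: +240 min -> 19:00
Leg 2: +209 min -> 22:29
Total travel: 592 minutes = 9h 52m
Arrival: 22:29

22:29


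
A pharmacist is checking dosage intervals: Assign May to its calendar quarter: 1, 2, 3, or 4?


Month: May (month 5)
Q1: January-March (months 1-3)
Q2: April-June (months 4-6)
Q3: July-September (months 7-9)
Q4: October-December (months 10-12)
Month 5 falls in Q2

2


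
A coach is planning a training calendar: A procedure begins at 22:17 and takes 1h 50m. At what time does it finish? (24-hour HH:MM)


Start time: 22:17
Adding: 1 hours 50 minutes
Minutes: 17 + 50 = 67
Minute overflow: 67 >= 60, so carry 1 hour, minutes = 7
Hours: 22 + 1 + 1 = 24
Hour wraparound: 24 mod 24 = 0
Result: 00:07

00:07


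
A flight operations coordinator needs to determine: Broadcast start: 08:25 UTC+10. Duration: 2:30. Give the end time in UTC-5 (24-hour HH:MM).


Start: 08:25 in UTC+10
Step 1 - add duration:
  minutes: 25 + 30 = 55
  hours: 8 + 2 + 0 = 10
  end in UTC+10: 10:55
Step 2 - convert UTC+10 -> UTC-5:
  offset difference: -5 - (10) = -15 hours
  10 + (-15) = -5 -> mod 24 = 19
Result: 19:55 in UTC-5

19:55


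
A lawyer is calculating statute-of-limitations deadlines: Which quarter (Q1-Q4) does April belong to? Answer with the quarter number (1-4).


Month: April (month 4)
Q1: January-March (months 1-3)
Q2: April-June (months 4-6)
Q3: July-September (months 7-9)
Q4: October-December (months 10-12)
Month 4 falls in Q2

2


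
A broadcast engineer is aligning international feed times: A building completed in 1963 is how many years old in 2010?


Birth year: 1963
Current year: 2010
Age = current year - birth year
Age = 2010 - 1963 = 47

47


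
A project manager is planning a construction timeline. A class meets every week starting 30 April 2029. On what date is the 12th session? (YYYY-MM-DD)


First occurrence: 2029-04-30 (occurrence 1)
Each occurrence is 7 days after the previous.
Occurrence 12 is 11 weeks after the first.
11 weeks = 77 days
2029-04-30 + 77 days = 2029-07-16

2029-07-16


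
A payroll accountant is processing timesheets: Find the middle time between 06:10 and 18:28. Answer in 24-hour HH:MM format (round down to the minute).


Start time: 06:10 = 370 minutes from midnight
End time: 18:28 = 1108 minutes from midnight
Sum: 370 + 1108 = 1478
Midpoint: 1478 / 2 = 739 minutes
Convert: 739 / 60 = 12 hours, 19 minutes
Result: 12:19

12:19


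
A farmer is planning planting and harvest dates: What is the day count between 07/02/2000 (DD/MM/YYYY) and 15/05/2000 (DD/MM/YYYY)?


Start date: 2000-02-07
End date: 2000-05-15
Feb 2000: +23 days
Mar 2000: +31 days
Apr 2000: +30 days
May 2000: +14 days
Total: 98 days

98


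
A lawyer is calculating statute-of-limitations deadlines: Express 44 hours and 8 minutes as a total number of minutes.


Hours: 44
Extra minutes: 8
Minutes per hour: 60
Hours to minutes: 44 x 60 = 2640
Total: 2640 + 8 = 2648

2648


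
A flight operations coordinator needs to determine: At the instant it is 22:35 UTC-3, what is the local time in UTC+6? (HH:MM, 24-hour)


Local time: 22:35 at UTC-3 (offset -3h)
Target zone: UTC+6 (offset 6h)
Difference: 6 - (-3) = 9 hours
Calculation: 22 + (9) = 31
Wraparound: (31) mod 24 = 7
Result: 07:35

07:35


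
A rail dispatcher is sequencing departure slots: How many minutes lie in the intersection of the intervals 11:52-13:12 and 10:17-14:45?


Interval A: [712, 792] minutes from midnight
Interval B: [617, 885] minutes from midnight
Overlap start = max(712, 617) = 712
Overlap end = min(792, 885) = 792
Overlap = 792 - 712 = 80 minutes

80


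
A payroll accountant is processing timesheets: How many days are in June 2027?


Month: June
Year: 2027
June is a 30-day month
Total: 30 days

30


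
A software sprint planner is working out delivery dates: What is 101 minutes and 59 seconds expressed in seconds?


Minutes: 101
Extra seconds: 59
Seconds per minute: 60
Minutes to seconds: 101 x 60 = 6060
Total: 6060 + 59 = 6119

6119


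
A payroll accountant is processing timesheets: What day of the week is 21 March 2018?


Date: 2018-03-21
January 1, 2018 is a Monday
Day of year: 80
Offset from Jan 1: 79 days
79 mod 7 = 2
Result: Wednesday

Wednesday


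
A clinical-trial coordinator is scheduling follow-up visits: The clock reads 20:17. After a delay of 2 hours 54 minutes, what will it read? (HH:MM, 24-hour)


Start time: 20:17
Adding: 2 hours 54 minutes
Minutes: 17 + 54 = 71
Minute overflow: 71 >= 60, so carry 1 hour, minutes = 11
Hours: 20 + 2 + 1 = 23
Result: 23:11

23:11


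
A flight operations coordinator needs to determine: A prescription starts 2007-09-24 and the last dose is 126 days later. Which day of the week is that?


Start: 2007-09-24 (Monday)
Step 1 - find target date: add 126 days
  2007-09-24 + 126 days = 2008-01-28
Step 2 - day of week:
  126 mod 7 = 0
  Monday + 0 days -> Monday
Result: Monday (2008-01-28)

Monday


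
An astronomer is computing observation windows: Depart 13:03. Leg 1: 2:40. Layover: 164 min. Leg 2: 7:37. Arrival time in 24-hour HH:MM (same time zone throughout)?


Depart: 13:03
Leg 1: +160 min -> 15:43
Layover: +164 min -> 18:27
Leg 2: +457 min -> 02:04
Total travel: 781 minutes = 13h 1m
Arrival: 02:04

02:04


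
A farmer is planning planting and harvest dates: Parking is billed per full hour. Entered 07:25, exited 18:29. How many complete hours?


Start: 07:25
End: 18:29
Hour difference: 18 - 7 = 11 hours
Minute difference: 29 - 25 = 4 minutes
Total minutes: 664
Complete hours: 664 / 60 = 11 (remainder 4)

11


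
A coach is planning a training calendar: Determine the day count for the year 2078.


Year: 2078
Check leap year rules:
Divisible by 4? No
2078 is not a leap year
Days: 365

365


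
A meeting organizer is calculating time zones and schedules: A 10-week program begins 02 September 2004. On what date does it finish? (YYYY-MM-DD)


Start: 2004-09-02
Weeks to add: 10
Convert to days: 10 x 7 = 70 days
Add 70 days to 2004-09-02
Result: 2004-11-11

2004-11-11


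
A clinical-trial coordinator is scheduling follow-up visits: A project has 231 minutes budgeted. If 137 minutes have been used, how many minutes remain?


Total budget: 231 minutes
Time used: 137 minutes
Remaining: 231 - 137 = 94 minutes
Percent used: 59.3%
Percent remaining: 40.7%

94


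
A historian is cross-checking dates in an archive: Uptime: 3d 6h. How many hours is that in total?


Days: 3
Extra hours: 6
Hours per day: 24
Days to hours: 3 x 24 = 72
Total: 72 + 6 = 78

78


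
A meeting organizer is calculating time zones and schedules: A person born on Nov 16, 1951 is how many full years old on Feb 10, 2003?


Birth: 1951-11-16
Reference: 2003-02-10
Year difference: 2003 - 1951 = 52
Has birthday (11-16) occurred by 02-10? No
Birthday not yet reached this year -> subtract 1
Age in full years: 51

51


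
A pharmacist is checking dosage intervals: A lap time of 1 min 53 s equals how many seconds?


Minutes: 1
Seconds: 53
Convert minutes to seconds: 1 x 60 = 60
Add remaining seconds: 60 + 53 = 113

113


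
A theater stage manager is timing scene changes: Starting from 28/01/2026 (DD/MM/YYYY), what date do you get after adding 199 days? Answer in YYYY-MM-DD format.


Start: 2026-01-28
Adding 199 days
Days remaining in January: 3
After January: 196 days still to add
February 2026: 28 days, 168 remaining
March 2026: 31 days, 137 remaining
April 2026: 30 days, 107 remaining
May 2026: 31 days, 76 remaining
Result: 2026-08-15

2026-08-15


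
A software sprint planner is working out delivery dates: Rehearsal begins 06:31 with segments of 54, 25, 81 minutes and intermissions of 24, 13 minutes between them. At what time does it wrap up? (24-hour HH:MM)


Start: 06:31 = 391 min from midnight
  after task 1 (54 min): 07:25
  after break (24 min): 07:49
  after task 2 (25 min): 08:14
  after break (13 min): 08:27
  after task 3 (81 min): 09:48
Total elapsed: 197 minutes
End time: 09:48

09:48


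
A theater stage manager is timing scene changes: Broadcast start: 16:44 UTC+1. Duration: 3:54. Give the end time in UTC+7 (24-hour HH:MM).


Start: 16:44 in UTC+1
Step 1 - add duration:
  minutes: 44 + 54 = 98 (carry 1h)
  hours: 16 + 3 + 1 = 20
  end in UTC+1: 20:38
Step 2 - convert UTC+1 -> UTC+7:
  offset difference: 7 - (1) = 6 hours
  20 + (6) = 26 -> mod 24 = 2
Result: 02:38 in UTC+7

02:38


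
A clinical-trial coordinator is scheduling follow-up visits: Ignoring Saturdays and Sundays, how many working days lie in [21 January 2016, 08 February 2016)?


Start: 2016-01-21 (Thursday)
End (exclusive): 2016-02-08 (Monday)
Total calendar days: 18
Full weeks: 18 // 7 = 2 -> 10 weekdays
Remaining 4 days starting on Thursday:
  Thu(w), Fri(w), Sat(-), Sun(-) -> 2 weekdays
Total business days: 10 + 2 = 12

12


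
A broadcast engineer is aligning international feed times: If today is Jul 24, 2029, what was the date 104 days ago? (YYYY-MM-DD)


Start: 2029-07-24
Subtracting 104 days
Days already passed in July: 24
After going back through July: 80 more days to subtract
June 2029: 30 days, 50 remaining
May 2029: 31 days, 19 remaining
April 2029 has 30 days, need 19
Result: 2029-04-11

2029-04-11


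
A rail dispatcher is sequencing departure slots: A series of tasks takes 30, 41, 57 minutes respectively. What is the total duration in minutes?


Durations: 30, 41, 57
Running sum: 30
+ 41 = 71
+ 57 = 128
Total duration: 128 minutes
That is 2 hours and 8 minutes

128


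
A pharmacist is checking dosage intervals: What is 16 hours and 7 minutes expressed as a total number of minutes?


Hours: 16
Minutes: 7
Convert hours to minutes: 16 x 60 = 960
Add remaining minutes: 960 + 7 = 967

967


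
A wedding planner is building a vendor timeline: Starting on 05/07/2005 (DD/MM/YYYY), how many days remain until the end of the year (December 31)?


Start: July 05, 2005
End: December 31, 2005
Days left in July: 26
August: 31
September: 30
October: 31
November: 30
... plus remaining months
Sum of remaining months: 153
Total: 26 + 153 = 179

179


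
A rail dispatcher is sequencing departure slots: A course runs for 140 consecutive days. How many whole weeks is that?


Total days: 140
Days per week: 7
Division: 140 / 7 = 20 remainder 0
Complete weeks: 20
Remaining days: 0

20


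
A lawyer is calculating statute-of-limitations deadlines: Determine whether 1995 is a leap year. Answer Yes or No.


Year: 1995
Divisible by 4? 1995 / 4 = 498.75 -> No
Not divisible by 4, so NOT a leap year

No


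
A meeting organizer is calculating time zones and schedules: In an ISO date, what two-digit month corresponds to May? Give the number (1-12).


Calendar month order:
4. April
5. May <--
6. June
May is month number 5

5


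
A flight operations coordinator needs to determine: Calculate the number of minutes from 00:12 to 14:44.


Start time: 00:12 = 12 minutes from midnight
End time: 14:44 = 884 minutes from midnight
Difference: 884 - 12 = 872 minutes
That is 14 hours and 32 minutes

872


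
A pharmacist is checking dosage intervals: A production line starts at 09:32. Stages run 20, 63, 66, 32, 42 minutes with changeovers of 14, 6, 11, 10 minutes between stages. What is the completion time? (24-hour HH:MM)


Start: 09:32 = 572 min from midnight
  after task 1 (20 min): 09:52
  after break (14 min): 10:06
  after task 2 (63 min): 11:09
  after break (6 min): 11:15
  after task 3 (66 min): 12:21
  after break (11 min): 12:32
  after task 4 (32 min): 13:04
  after break (10 min): 13:14
  after task 5 (42 min): 13:56
Total elapsed: 264 minutes
End time: 13:56

13:56


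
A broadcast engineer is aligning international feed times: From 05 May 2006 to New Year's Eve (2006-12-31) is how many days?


Start: May 05, 2006
End: December 31, 2006
Days left in May: 26
June: 30
July: 31
August: 31
September: 30
... plus remaining months
Sum of remaining months: 214
Total: 26 + 214 = 240

240


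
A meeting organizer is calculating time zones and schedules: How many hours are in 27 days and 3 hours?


Days: 27
Extra hours: 3
Hours per day: 24
Days to hours: 27 x 24 = 648
Total: 648 + 3 = 651

651


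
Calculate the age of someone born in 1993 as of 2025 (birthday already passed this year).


Birth year: 1993
Current year: 2025
Age = current year - birth year
Age = 2025 - 1993 = 32

32


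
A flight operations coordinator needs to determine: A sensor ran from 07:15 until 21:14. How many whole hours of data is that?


Start: 07:15
End: 21:14
Hour difference: 21 - 7 = 14 hours
Minute difference: 14 - 15 = -1 minutes
Total minutes: 839
Complete hours: 839 / 60 = 13 (remainder 59)

13


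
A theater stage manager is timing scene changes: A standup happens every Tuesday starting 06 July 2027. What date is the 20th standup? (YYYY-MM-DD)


First occurrence: 2027-07-06 (occurrence 1)
Each occurrence is 7 days after the previous.
Occurrence 20 is 19 weeks after the first.
19 weeks = 133 days
2027-07-06 + 133 days = 2027-11-16

2027-11-16


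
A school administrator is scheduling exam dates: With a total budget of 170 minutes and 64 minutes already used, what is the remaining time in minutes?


Total budget: 170 minutes
Time used: 64 minutes
Remaining: 170 - 64 = 106 minutes
Percent used: 37.6%
Percent remaining: 62.4%

106


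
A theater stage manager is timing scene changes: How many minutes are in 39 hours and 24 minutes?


Hours: 39
Extra minutes: 24
Minutes per hour: 60
Hours to minutes: 39 x 60 = 2340
Total: 2340 + 24 = 2364

2364


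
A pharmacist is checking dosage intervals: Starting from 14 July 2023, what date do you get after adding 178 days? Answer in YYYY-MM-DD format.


Start: 2023-07-14
Adding 178 days
Days remaining in July: 17
After July: 161 days still to add
August 2023: 31 days, 130 remaining
September 2023: 30 days, 100 remaining
October 2023: 31 days, 69 remaining
November 2023: 30 days, 39 remaining
Result: 2024-01-08

2024-01-08


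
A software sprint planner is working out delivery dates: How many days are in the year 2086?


Year: 2086
Check leap year rules:
Divisible by 4? No
2086 is not a leap year
Days: 365

365


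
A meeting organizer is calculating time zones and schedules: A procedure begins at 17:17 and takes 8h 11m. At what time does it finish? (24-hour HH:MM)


Start time: 17:17
Adding: 8 hours 11 minutes
Minutes: 17 + 11 = 28
Hours: 17 + 8 + 0 = 25
Hour wraparound: 25 mod 24 = 1
Result: 01:28

01:28


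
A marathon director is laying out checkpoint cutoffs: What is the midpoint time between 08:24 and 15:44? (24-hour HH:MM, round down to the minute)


Start time: 08:24 = 504 minutes from midnight
End time: 15:44 = 944 minutes from midnight
Sum: 504 + 944 = 1448
Midpoint: 1448 / 2 = 724 minutes
Convert: 724 / 60 = 12 hours, 4 minutes
Result: 12:04

12:04


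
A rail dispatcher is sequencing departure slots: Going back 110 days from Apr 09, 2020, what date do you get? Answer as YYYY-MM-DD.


Start: 2020-04-09
Subtracting 110 days
Days already passed in April: 9
After going back through April: 101 more days to subtract
March 2020: 31 days, 70 remaining
February 2020: 29 days, 41 remaining
January 2020: 31 days, 10 remaining
December 2019 has 31 days, need 10
Result: 2019-12-21

2019-12-21


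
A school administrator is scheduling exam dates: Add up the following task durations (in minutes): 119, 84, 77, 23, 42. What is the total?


Durations: 119, 84, 77, 23, 42
Running sum: 119
+ 84 = 203
+ 77 = 280
+ 23 = 303
+ 42 = 345
Total duration: 345 minutes
That is 5 hours and 45 minutes

345


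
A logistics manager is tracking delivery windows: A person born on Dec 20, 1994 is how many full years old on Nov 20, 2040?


Birth: 1994-12-20
Reference: 2040-11-20
Year difference: 2040 - 1994 = 46
Has birthday (12-20) occurred by 11-20? No
Birthday not yet reached this year -> subtract 1
Age in full years: 45

45


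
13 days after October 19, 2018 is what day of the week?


Start: 2018-10-19 (Friday)
Step 1 - find target date: add 13 days
  2018-10-19 + 13 days = 2018-11-01
Step 2 - day of week:
  13 mod 7 = 6
  Friday + 6 days -> Thursday
Result: Thursday (2018-11-01)

Thursday


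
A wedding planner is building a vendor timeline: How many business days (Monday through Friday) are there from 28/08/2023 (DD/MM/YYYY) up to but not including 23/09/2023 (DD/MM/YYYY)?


Start: 2023-08-28 (Monday)
End (exclusive): 2023-09-23 (Saturday)
Total calendar days: 26
Full weeks: 26 // 7 = 3 -> 15 weekdays
Remaining 5 days starting on Monday:
  Mon(w), Tue(w), Wed(w), Thu(w), Fri(w) -> 5 weekdays
Total business days: 15 + 5 = 20

20


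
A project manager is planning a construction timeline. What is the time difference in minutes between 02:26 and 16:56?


Start time: 02:26 = 146 minutes from midnight
End time: 16:56 = 1016 minutes from midnight
Difference: 1016 - 146 = 870 minutes
That is 14 hours and 30 minutes

870


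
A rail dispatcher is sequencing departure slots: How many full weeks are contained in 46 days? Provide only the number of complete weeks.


Total days: 46
Days per week: 7
Division: 46 / 7 = 6 remainder 4
Complete weeks: 6
Remaining days: 4

6


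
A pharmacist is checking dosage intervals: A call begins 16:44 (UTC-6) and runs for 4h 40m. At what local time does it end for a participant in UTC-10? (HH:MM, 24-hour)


Start: 16:44 in UTC-6
Step 1 - add duration:
  minutes: 44 + 40 = 84 (carry 1h)
  hours: 16 + 4 + 1 = 21
  end in UTC-6: 21:24
Step 2 - convert UTC-6 -> UTC-10:
  offset difference: -10 - (-6) = -4 hours
  21 + (-4) = 17 -> mod 24 = 17
Result: 17:24 in UTC-10

17:24


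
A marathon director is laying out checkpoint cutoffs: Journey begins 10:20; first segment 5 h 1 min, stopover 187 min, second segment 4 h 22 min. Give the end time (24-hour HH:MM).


Depart: 10:20
Leg 1: +301 min -> 15:21
Layover: +187 min -> 18:28
Leg 2: +262 min -> 22:50
Total travel: 750 minutes = 12h 30m
Arrival: 22:50

22:50


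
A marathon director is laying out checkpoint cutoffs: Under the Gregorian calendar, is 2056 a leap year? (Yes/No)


Year: 2056
Divisible by 4? 2056 / 4 = 514.0 -> Yes
Divisible by 100? 2056 / 100 = 20.56 -> No
Divisible by 4 but not 100, so it IS a leap year

Yes


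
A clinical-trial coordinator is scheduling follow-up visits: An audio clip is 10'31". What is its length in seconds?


Minutes: 10
Seconds: 31
Convert minutes to seconds: 10 x 60 = 600
Add remaining seconds: 600 + 31 = 631

631


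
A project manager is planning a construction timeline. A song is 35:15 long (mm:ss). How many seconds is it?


Minutes: 35
Extra seconds: 15
Seconds per minute: 60
Minutes to seconds: 35 x 60 = 2100
Total: 2100 + 15 = 2115

2115


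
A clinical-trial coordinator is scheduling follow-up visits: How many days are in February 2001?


Month: February
Year: 2001
2001 is not a leap year
February has 28 days
Total: 28 days

28


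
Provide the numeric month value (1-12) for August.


Calendar month order:
7. July
8. August <--
9. September
August is month number 8

8


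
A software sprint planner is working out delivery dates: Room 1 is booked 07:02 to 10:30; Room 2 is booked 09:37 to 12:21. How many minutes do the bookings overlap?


Interval A: [422, 630] minutes from midnight
Interval B: [577, 741] minutes from midnight
Overlap start = max(422, 577) = 577
Overlap end = min(630, 741) = 630
Overlap = 630 - 577 = 53 minutes

53


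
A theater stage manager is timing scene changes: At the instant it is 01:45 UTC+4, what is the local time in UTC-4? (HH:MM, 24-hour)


Local time: 01:45 at UTC+4 (offset 4h)
Target zone: UTC-4 (offset -4h)
Difference: -4 - (4) = -8 hours
Calculation: 1 + (-8) = -7
Wraparound: (-7) mod 24 = 17
Result: 17:45

17:45


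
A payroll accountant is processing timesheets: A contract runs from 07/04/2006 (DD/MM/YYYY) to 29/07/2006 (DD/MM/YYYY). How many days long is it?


Start date: 2006-04-07
End date: 2006-07-29
Apr 2006: +24 days
May 2006: +31 days
Jun 2006: +30 days
Jul 2006: +28 days
Total: 113 days

113


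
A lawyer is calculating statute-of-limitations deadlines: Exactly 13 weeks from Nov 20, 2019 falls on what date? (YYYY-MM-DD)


Start: 2019-11-20
Weeks to add: 13
Convert to days: 13 x 7 = 91 days
Add 91 days to 2019-11-20
Result: 2020-02-19

2020-02-19


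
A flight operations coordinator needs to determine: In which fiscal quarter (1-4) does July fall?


Month: July (month 7)
Q1: January-March (months 1-3)
Q2: April-June (months 4-6)
Q3: July-September (months 7-9)
Q4: October-December (months 10-12)
Month 7 falls in Q3

3


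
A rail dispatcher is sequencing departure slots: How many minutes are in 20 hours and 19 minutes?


Hours: 20
Minutes: 19
Convert hours to minutes: 20 x 60 = 1200
Add remaining minutes: 1200 + 19 = 1219

1219


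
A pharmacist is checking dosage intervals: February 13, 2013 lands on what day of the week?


Date: 2013-02-13
January 1, 2013 is a Tuesday
Day of year: 44
Offset from Jan 1: 43 days
43 mod 7 = 1
Result: Wednesday

Wednesday


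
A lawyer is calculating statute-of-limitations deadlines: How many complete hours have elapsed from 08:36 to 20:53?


Start: 08:36
End: 20:53
Hour difference: 20 - 8 = 12 hours
Minute difference: 53 - 36 = 17 minutes
Total minutes: 737
Complete hours: 737 / 60 = 12 (remainder 17)

12
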